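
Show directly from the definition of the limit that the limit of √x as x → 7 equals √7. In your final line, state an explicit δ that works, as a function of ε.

Suppose ε > 0. We want δ > 0 such that 0 < |x − 7| < δ implies |√x − √7| < ε.
Rationalise: √x − √7 = (x − 7)/(√x + √7), so |√x − √7| = |x − 7|/(√x + √7).
Restrict δ ≤ 7 so that |x − 7| < 7 forces x > 0, and then √x + √7 > √7.
Hence |√x − √7| < |x − 7|/√7, which is < ε once |x − 7| < √7·ε.
Take δ = min(7, √7·ε). If 0 < |x − 7| < δ then x > 0 and |√x − √7| < |x − 7|/√7 < ε.

δ = min(7, √7·ε)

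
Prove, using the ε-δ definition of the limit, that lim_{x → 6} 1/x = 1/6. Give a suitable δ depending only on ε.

Suppose ε > 0. We seek δ > 0 such that 0 < |x − 6| < δ implies |1/x − (1/6)| < ε.
|1/x − (1/6)| = |6 − x|/(6·|x|) = |x − 6|/(6|x|).
Restrict δ ≤ 3. Then |x − 6| < 3 gives |x| > 3, so 6|x| > 18.
Then |1/x − (1/6)| < |x − 6|/18, which is < ε when |x − 6| < 18ε.
Take δ = min(3, 18ε). Then 0 < |x − 6| < δ gives both |x − 6| < 3 and |x − 6| < 18ε, so |1/x − (1/6)| < ε.

δ = min(3, 18ε)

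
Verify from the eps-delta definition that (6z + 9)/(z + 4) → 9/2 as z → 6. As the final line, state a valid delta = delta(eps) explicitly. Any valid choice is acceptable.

Let eps > 0 be given. We want delta > 0 with 0 < |z − 6| < delta ⇒ |(6z + 9)/(z + 4) − (9/2)| < eps.
Combining over a common denominator, (6z + 9)/(z + 4) − (9/2) = [(6z + 9)·10 − 45·(z + 4)] / [10·(z + 4)] = 15(z − 6) / (10(z + 4)).
So |(6z + 9)/(z + 4) − (9/2)| = 15|z − 6| / (10·|z + 4|).
Restrict delta ≤ 5. Then |z − 6| < 5 gives |z + 4| = |(z − 6) + 10| ≥ 10 − 5 = 5.
Hence |(6z + 9)/(z + 4) − (9/2)| < 15|z − 6|/(10·5) = (3/10)|z − 6|, which is < eps once |z − 6| < (10/3)eps.
Take delta = min(5, (10/3)eps). Then 0 < |z − 6| < delta forces both bounds, so |(6z + 9)/(z + 4) − (9/2)| < eps.

delta = min(5, (10/3)eps)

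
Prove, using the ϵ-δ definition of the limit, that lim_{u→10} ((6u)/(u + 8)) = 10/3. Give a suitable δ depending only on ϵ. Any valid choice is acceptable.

Fix ϵ > 0. We want δ > 0 with 0 < |u − 10| < δ ⇒ |(6u)/(u + 8) − (10/3)| < ϵ.
Combining over a common denominator, (6u)/(u + 8) − (10/3) = [(6u)·18 − 60·(u + 8)] / [18·(u + 8)] = 48(u − 10) / (18(u + 8)).
So |(6u)/(u + 8) − (10/3)| = 48|u − 10| / (18·|u + 8|).
Require δ ≤ 9, so |u + 8| ≥ |18| − |u − 10| > 18 − 9 = 9.
Hence |(6u)/(u + 8) − (10/3)| < 48|u − 10|/(18·9) = (8/27)|u − 10|, which is < ϵ once |u − 10| < (27/8)ϵ.
Take δ = min(9, (27/8)ϵ). Then 0 < |u − 10| < δ forces both bounds, so |(6u)/(u + 8) − (10/3)| < ϵ.

δ = min(9, (27/8)ϵ)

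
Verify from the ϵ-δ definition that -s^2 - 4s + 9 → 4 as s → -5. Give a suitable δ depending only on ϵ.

δ = min(2, ϵ/8)

Let ϵ > 0 be given. We want δ > 0 such that 0 < |s + 5| < δ implies |(-s^2 - 4s + 9) − 4| < ϵ.
(-s^2 - 4s + 9) − 4 = -s^2 - 4s + 5 = (s + 5)(-s + 1).
So |(-s^2 - 4s + 9) − 4| = |s + 5|·|-s + 1|.
Require δ ≤ 2. Then |s + 5| < 2 gives |s| < 7, and by the triangle inequality |-s + 1| ≤ 7 + 1 = 8.
Hence |(-s^2 - 4s + 9) − 4| ≤ 8|s + 5| < ϵ provided |s + 5| < ϵ/8.
Choosing δ = min(2, ϵ/8) ensures both conditions, hence |(-s^2 - 4s + 9) − 4| < ϵ.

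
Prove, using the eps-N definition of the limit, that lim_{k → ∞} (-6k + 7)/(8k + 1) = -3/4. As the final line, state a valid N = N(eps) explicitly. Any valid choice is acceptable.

Fix eps > 0. For k ≥ 1, |(-6k + 7)/(8k + 1) + 3/4| = |62|/(8(8k + 1)) = 62/(8(8k + 1)).
Since 8k + 1 ≥ 8k for k ≥ 1, this is ≤ 62/(8·8k) = (31/32)/k.
So |(-6k + 7)/(8k + 1) + 3/4| < eps whenever k > (31/32)/eps.
Take N = (31/32)/eps. If k > N then |(-6k + 7)/(8k + 1) + 3/4| ≤ (31/32)/k < eps.

N = (31/32)/eps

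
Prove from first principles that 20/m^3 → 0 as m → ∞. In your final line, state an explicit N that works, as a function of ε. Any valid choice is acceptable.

N = (20/ε)^{1/3}

Let ε > 0 be given. For m ≥ 1, |20/m^3 − 0| = 20/m^3.
20/m^3 < ε ⇔ m^3 > 20/ε ⇔ m > (20/ε)^{1/3}.
Take N = (20/ε)^{1/3}. Then m > N implies 20/m^3 < ε.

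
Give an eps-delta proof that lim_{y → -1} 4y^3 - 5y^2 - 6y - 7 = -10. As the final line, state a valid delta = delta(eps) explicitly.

Fix eps > 0. We want delta > 0 such that 0 < |y + 1| < delta implies |(4y^3 - 5y^2 - 6y - 7) + 10| < eps.
(4y^3 - 5y^2 - 6y - 7) + 10 = 4y^3 - 5y^2 - 6y + 3 = (y + 1)(4y^2 - 9y + 3).
So |(4y^3 - 5y^2 - 6y - 7) + 10| = |y + 1|·|4y^2 - 9y + 3|.
Require delta ≤ 1. Then |y + 1| < 1 gives |y| < 2, and by the triangle inequality |4y^2 - 9y + 3| ≤ 4·2^2 + 9·2 + 3 = 37.
Hence |(4y^3 - 5y^2 - 6y - 7) + 10| ≤ 37|y + 1| < eps provided |y + 1| < eps/37.
Take delta = min(1, eps/37). Then 0 < |y + 1| < delta gives both |y + 1| < 1 and |y + 1| < eps/37, so |(4y^3 - 5y^2 - 6y - 7) + 10| < eps.

delta = min(1, eps/37)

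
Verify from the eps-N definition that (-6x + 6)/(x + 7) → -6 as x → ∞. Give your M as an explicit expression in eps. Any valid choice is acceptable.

M = 48/eps

Suppose eps > 0. We seek M > 0 such that x > M implies |(-6x + 6)/(x + 7) + 6| < eps.
(-6x + 6)/(x + 7) + 6 = ((-6x + 6) − (-6)(x + 7)) / ((x + 7)) = 48/((x + 7)).
For x > 0 we have x + 7 > x, so |(-6x + 6)/(x + 7) + 6| = 48/((x + 7)) < 48/(x) = 48/x.
Thus |(-6x + 6)/(x + 7) + 6| < eps whenever x > 48/eps.
Take M = 48/eps. If x > M then |(-6x + 6)/(x + 7) + 6| < 48/x < eps.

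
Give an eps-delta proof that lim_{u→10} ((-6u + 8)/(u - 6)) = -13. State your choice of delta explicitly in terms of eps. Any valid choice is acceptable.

delta = min(2, (2/7)eps)

Fix eps > 0. We want delta > 0 with 0 < |u − 10| < delta ⇒ |(-6u + 8)/(u - 6) + 13| < eps.
Combining over a common denominator, (-6u + 8)/(u - 6) + 13 = [(-6u + 8)·4 − (-52)·(u - 6)] / [4·(u - 6)] = 28(u − 10) / (4(u - 6)).
So |(-6u + 8)/(u - 6) + 13| = 28|u − 10| / (4·|u − 6|).
Require delta ≤ 2, so |u − 6| ≥ |4| − |u − 10| > 4 − 2 = 2.
Hence |(-6u + 8)/(u - 6) + 13| < 28|u − 10|/(4·2) = (7/2)|u − 10|, which is < eps once |u − 10| < (2/7)eps.
Take delta = min(2, (2/7)eps). Then 0 < |u − 10| < delta forces both bounds, so |(-6u + 8)/(u - 6) + 13| < eps.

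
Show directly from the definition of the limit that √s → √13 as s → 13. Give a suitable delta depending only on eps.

Fix eps > 0. We want delta > 0 such that 0 < |s − 13| < delta implies |√s − √13| < eps.
Rationalise: √s − √13 = (s − 13)/(√s + √13), so |√s − √13| = |s − 13|/(√s + √13).
Restrict delta ≤ 13 so that |s − 13| < 13 forces s > 0, and then √s + √13 > √13.
Hence |√s − √13| < |s − 13|/√13, which is < eps once |s − 13| < √13·eps.
Take delta = min(13, √13·eps). If 0 < |s − 13| < delta then s > 0 and |√s − √13| < |s − 13|/√13 < eps.

delta = min(13, √13·eps)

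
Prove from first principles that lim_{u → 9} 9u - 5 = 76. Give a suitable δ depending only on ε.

Let ε > 0 be given. We need δ > 0 so that 0 < |u − 9| < δ implies |(9u - 5) − 76| < ε.
|(9u - 5) − 76| = |9u - 81| = 9|u − 9|.
Thus it suffices that |u − 9| < ε/9.
Choosing δ = ε/9 gives |(9u - 5) − 76| = 9|u − 9| < ε whenever |u − 9| < δ.

δ = ε/9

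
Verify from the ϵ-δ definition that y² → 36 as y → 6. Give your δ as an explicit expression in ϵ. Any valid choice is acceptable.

Let ϵ > 0 be given. We seek δ > 0 with 0 < |y − 6| < δ ⇒ |y² − 36| < ϵ.
Factor: y² − 36 = (y − 6)(y + 6), so |y² − 36| = |y − 6|·|y + 6|.
Impose δ ≤ 1 so that |y| < 7; then |y + 6| ≤ 13.
Hence |y² − 36| ≤ 13|y − 6|, which is < ϵ once |y − 6| < ϵ/13.
Take δ = min(1, ϵ/13). If 0 < |y − 6| < δ then both bounds hold and |y² − 36| ≤ 13|y − 6| < 13·(ϵ/13) = ϵ.

δ = min(1, ϵ/13)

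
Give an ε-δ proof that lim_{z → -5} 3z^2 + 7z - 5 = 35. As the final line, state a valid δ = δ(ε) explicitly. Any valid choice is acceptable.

Fix ε > 0. We want δ > 0 such that 0 < |z + 5| < δ implies |(3z^2 + 7z - 5) − 35| < ε.
(3z^2 + 7z - 5) − 35 = 3z^2 + 7z - 40 = (z + 5)(3z - 8).
So |(3z^2 + 7z - 5) − 35| = |z + 5|·|3z - 8|.
Require δ ≤ 2. Then |z + 5| < 2 gives |z| < 7, and by the triangle inequality |3z - 8| ≤ 3·7 + 8 = 29.
Hence |(3z^2 + 7z - 5) − 35| ≤ 29|z + 5| < ε provided |z + 5| < ε/29.
Choosing δ = min(2, ε/29) ensures both conditions, hence |(3z^2 + 7z - 5) − 35| < ε.

δ = min(2, ε/29)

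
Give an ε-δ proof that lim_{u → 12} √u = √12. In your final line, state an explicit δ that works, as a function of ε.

δ = min(12, √12·ε)

Fix ε > 0. We want δ > 0 such that 0 < |u − 12| < δ implies |√u − √12| < ε.
Rationalise: √u − √12 = (u − 12)/(√u + √12), so |√u − √12| = |u − 12|/(√u + √12).
Restrict δ ≤ 12 so that |u − 12| < 12 forces u > 0, and then √u + √12 > √12.
Hence |√u − √12| < |u − 12|/√12, which is < ε once |u − 12| < √12·ε.
Take δ = min(12, √12·ε). If 0 < |u − 12| < δ then u > 0 and |√u − √12| < |u − 12|/√12 < ε.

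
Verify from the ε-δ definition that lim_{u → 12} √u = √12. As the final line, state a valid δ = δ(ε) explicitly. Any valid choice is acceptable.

Suppose ε > 0. We want δ > 0 such that 0 < |u − 12| < δ implies |√u − √12| < ε.
Rationalise: √u − √12 = (u − 12)/(√u + √12), so |√u − √12| = |u − 12|/(√u + √12).
Restrict δ ≤ 12 so that |u − 12| < 12 forces u > 0, and then √u + √12 > √12.
Hence |√u − √12| < |u − 12|/√12, which is < ε once |u − 12| < √12·ε.
Take δ = min(12, √12·ε). If 0 < |u − 12| < δ then u > 0 and |√u − √12| < |u − 12|/√12 < ε.

δ = min(12, √12·ε)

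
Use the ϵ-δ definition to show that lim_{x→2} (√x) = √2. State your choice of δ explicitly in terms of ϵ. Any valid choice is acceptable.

Suppose ϵ > 0. We want δ > 0 such that 0 < |x − 2| < δ implies |√x − √2| < ϵ.
Rationalise: √x − √2 = (x − 2)/(√x + √2), so |√x − √2| = |x − 2|/(√x + √2).
Restrict δ ≤ 2 so that |x − 2| < 2 forces x > 0, and then √x + √2 > √2.
Hence |√x − √2| < |x − 2|/√2, which is < ϵ once |x − 2| < √2·ϵ.
Take δ = min(2, √2·ϵ). If 0 < |x − 2| < δ then x > 0 and |√x − √2| < |x − 2|/√2 < ϵ.

δ = min(2, √2·ϵ)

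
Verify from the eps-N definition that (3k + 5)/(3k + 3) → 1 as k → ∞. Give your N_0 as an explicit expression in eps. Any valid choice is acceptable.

N_0 = (2/3)/eps

Suppose eps > 0. For k ≥ 1, |(3k + 5)/(3k + 3) − 1| = |6|/(3(3k + 3)) = 6/(3(3k + 3)).
Since 3k + 3 ≥ 3k for k ≥ 1, this is ≤ 6/(3·3k) = (2/3)/k.
So |(3k + 5)/(3k + 3) − 1| < eps whenever k > (2/3)/eps.
Take N_0 = (2/3)/eps. If k > N_0 then |(3k + 5)/(3k + 3) − 1| ≤ (2/3)/k < eps.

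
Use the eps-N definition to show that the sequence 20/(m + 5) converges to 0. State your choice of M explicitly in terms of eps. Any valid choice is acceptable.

Fix eps > 0. For m ≥ 1, |20/(m + 5) − 0| = 20/(m + 5) ≤ 20/m.
We need 20/m < eps, i.e. m > 20/eps.
Take M = 20/eps. If m > M then |20/(m + 5)| ≤ 20/m < eps.

M = 20/eps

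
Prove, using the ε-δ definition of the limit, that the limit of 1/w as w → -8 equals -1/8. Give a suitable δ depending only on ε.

δ = min(4, 32ε)

Suppose ε > 0. We seek δ > 0 such that 0 < |w + 8| < δ implies |1/w + 1/8| < ε.
|1/w + 1/8| = |-8 − w|/(8·|w|) = |w + 8|/(8|w|).
Restrict δ ≤ 4. Then |w + 8| < 4 gives |w| > 4, so 8|w| > 32.
Then |1/w + 1/8| < |w + 8|/32, which is < ε when |w + 8| < 32ε.
Take δ = min(4, 32ε). Then 0 < |w + 8| < δ gives both |w + 8| < 4 and |w + 8| < 32ε, so |1/w + 1/8| < ε.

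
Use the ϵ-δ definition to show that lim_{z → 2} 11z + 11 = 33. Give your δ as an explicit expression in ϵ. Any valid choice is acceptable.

Let ϵ > 0. We need δ > 0 so that 0 < |z − 2| < δ implies |(11z + 11) − 33| < ϵ.
Since (11z + 11) − 33 = 11(z − 2), we have |(11z + 11) − 33| = 11|z − 2|.
So 11|z − 2| < ϵ exactly when |z − 2| < ϵ/11.
Choosing δ = ϵ/11 gives |(11z + 11) − 33| = 11|z − 2| < ϵ whenever |z − 2| < δ.

δ = ϵ/11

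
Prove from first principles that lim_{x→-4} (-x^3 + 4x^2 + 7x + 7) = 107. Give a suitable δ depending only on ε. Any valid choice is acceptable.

Fix ε > 0. We want δ > 0 such that 0 < |x + 4| < δ implies |(-x^3 + 4x^2 + 7x + 7) − 107| < ε.
(-x^3 + 4x^2 + 7x + 7) − 107 = -x^3 + 4x^2 + 7x - 100 = (x + 4)(-x^2 + 8x - 25).
So |(-x^3 + 4x^2 + 7x + 7) − 107| = |x + 4|·|-x^2 + 8x - 25|.
Assume first that |x + 4| < 1, so |x| < 5. Then |-x^2 + 8x - 25| ≤ 5^2 + 8·5 + 25 = 90.
Hence |(-x^3 + 4x^2 + 7x + 7) − 107| ≤ 90|x + 4| < ε provided |x + 4| < ε/90.
Take δ = min(1, ε/90). Then 0 < |x + 4| < δ gives both |x + 4| < 1 and |x + 4| < ε/90, so |(-x^3 + 4x^2 + 7x + 7) − 107| < ε.

δ = min(1, ε/90)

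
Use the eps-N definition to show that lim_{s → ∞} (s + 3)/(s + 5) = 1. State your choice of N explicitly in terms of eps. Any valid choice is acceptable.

Fix eps > 0. We seek N > 0 such that s > N implies |(s + 3)/(s + 5) − 1| < eps.
(s + 3)/(s + 5) − 1 = ((s + 3) − (s + 5)) / ((s + 5)) = -2/((s + 5)).
For s > 0 we have s + 5 > s, so |(s + 3)/(s + 5) − 1| = 2/((s + 5)) < 2/(s) = 2/s.
Thus |(s + 3)/(s + 5) − 1| < eps whenever s > 2/eps.
Take N = 2/eps. If s > N then |(s + 3)/(s + 5) − 1| < 2/s < eps.

N = 2/eps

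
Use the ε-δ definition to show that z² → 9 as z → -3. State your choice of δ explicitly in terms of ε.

δ = min(1, ε/7)

Let ε > 0. We seek δ > 0 with 0 < |z + 3| < δ ⇒ |z² − 9| < ε.
Factor: z² − 9 = (z + 3)(z - 3), so |z² − 9| = |z + 3|·|z - 3|.
Impose δ ≤ 1 so that |z| < 4; then |z - 3| ≤ 7.
Hence |z² − 9| ≤ 7|z + 3|, which is < ε once |z + 3| < ε/7.
Take δ = min(1, ε/7). If 0 < |z + 3| < δ then both bounds hold and |z² − 9| ≤ 7|z + 3| < 7·(ε/7) = ε.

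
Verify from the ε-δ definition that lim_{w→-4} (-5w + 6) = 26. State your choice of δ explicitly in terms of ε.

δ = ε/5

Let ε > 0. We need δ > 0 so that 0 < |w + 4| < δ implies |(-5w + 6) − 26| < ε.
|(-5w + 6) − 26| = |-5w - 20| = 5|w + 4|.
So 5|w + 4| < ε exactly when |w + 4| < ε/5.
Choosing δ = ε/5 gives |(-5w + 6) − 26| = 5|w + 4| < ε whenever |w + 4| < δ.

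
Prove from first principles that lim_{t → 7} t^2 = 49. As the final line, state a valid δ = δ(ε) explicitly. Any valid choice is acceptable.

δ = min(2, ε/16)

Suppose ε > 0. We seek δ > 0 with 0 < |t − 7| < δ ⇒ |t^2 − 49| < ε.
Factor: t^2 − 49 = (t − 7)(t + 7), so |t^2 − 49| = |t − 7|·|t + 7|.
Impose δ ≤ 2 so that |t| < 9; then |t + 7| ≤ 16.
Hence |t^2 − 49| ≤ 16|t − 7|, which is < ε once |t − 7| < ε/16.
Take δ = min(2, ε/16). If 0 < |t − 7| < δ then both bounds hold and |t^2 − 49| ≤ 16|t − 7| < 16·(ε/16) = ε.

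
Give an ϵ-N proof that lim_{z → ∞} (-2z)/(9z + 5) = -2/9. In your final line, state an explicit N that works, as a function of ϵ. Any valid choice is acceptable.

Fix ϵ > 0. We seek N > 0 such that z > N implies |(-2z)/(9z + 5) + 2/9| < ϵ.
(-2z)/(9z + 5) + 2/9 = (9(-2z) − (-2)(9z + 5)) / (9(9z + 5)) = 10/(9(9z + 5)).
For z > 0 we have 9z + 5 > 9z, so |(-2z)/(9z + 5) + 2/9| = 10/(9(9z + 5)) < 10/(9·9z) = (10/81)/z.
Thus |(-2z)/(9z + 5) + 2/9| < ϵ whenever z > (10/81)/ϵ.
Take N = (10/81)/ϵ. If z > N then |(-2z)/(9z + 5) + 2/9| < (10/81)/z < ϵ.

N = (10/81)/ϵ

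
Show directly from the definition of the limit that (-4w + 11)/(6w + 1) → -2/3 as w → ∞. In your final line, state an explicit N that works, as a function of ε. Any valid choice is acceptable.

Let ε > 0. We seek N > 0 such that w > N implies |(-4w + 11)/(6w + 1) + 2/3| < ε.
(-4w + 11)/(6w + 1) + 2/3 = (6(-4w + 11) − (-4)(6w + 1)) / (6(6w + 1)) = 70/(6(6w + 1)).
For w > 0 we have 6w + 1 > 6w, so |(-4w + 11)/(6w + 1) + 2/3| = 70/(6(6w + 1)) < 70/(6·6w) = (35/18)/w.
Thus |(-4w + 11)/(6w + 1) + 2/3| < ε whenever w > (35/18)/ε.
Take N = (35/18)/ε. If w > N then |(-4w + 11)/(6w + 1) + 2/3| < (35/18)/w < ε.

N = (35/18)/ε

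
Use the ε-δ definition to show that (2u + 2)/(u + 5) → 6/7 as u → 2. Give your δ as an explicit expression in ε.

Fix ε > 0. We want δ > 0 with 0 < |u − 2| < δ ⇒ |(2u + 2)/(u + 5) − (6/7)| < ε.
Combining over a common denominator, (2u + 2)/(u + 5) − (6/7) = [(2u + 2)·7 − 6·(u + 5)] / [7·(u + 5)] = 8(u − 2) / (7(u + 5)).
So |(2u + 2)/(u + 5) − (6/7)| = 8|u − 2| / (7·|u + 5|).
Restrict δ ≤ 7/2. Then |u − 2| < 7/2 gives |u + 5| = |(u − 2) + 7| ≥ 7 − 7/2 = 7/2.
Hence |(2u + 2)/(u + 5) − (6/7)| < 8|u − 2|/(7·(7/2)) = (16/49)|u − 2|, which is < ε once |u − 2| < (49/16)ε.
Take δ = min(7/2, (49/16)ε). Then 0 < |u − 2| < δ forces both bounds, so |(2u + 2)/(u + 5) − (6/7)| < ε.

δ = min(7/2, (49/16)ε)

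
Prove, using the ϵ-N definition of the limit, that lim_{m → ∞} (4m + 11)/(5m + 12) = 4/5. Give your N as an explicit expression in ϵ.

N = (7/25)/ϵ

Let ϵ > 0 be given. For m ≥ 1, |(4m + 11)/(5m + 12) − (4/5)| = |7|/(5(5m + 12)) = 7/(5(5m + 12)).
Since 5m + 12 ≥ 5m for m ≥ 1, this is ≤ 7/(5·5m) = (7/25)/m.
So |(4m + 11)/(5m + 12) − (4/5)| < ϵ whenever m > (7/25)/ϵ.
Take N = (7/25)/ϵ. If m > N then |(4m + 11)/(5m + 12) − (4/5)| ≤ (7/25)/m < ϵ.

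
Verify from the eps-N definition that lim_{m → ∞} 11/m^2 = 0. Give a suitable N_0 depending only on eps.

N_0 = (11/eps)^{1/2}

Suppose eps > 0. For m ≥ 1, |11/m^2 − 0| = 11/m^2.
11/m^2 < eps ⇔ m^2 > 11/eps ⇔ m > (11/eps)^{1/2}.
Take N_0 = (11/eps)^{1/2}. Then m > N_0 implies 11/m^2 < eps.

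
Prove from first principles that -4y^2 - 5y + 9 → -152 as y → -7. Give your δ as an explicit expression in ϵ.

δ = min(2, ϵ/59)

Let ϵ > 0 be given. We want δ > 0 such that 0 < |y + 7| < δ implies |(-4y^2 - 5y + 9) + 152| < ϵ.
(-4y^2 - 5y + 9) + 152 = -4y^2 - 5y + 161 = (y + 7)(-4y + 23).
So |(-4y^2 - 5y + 9) + 152| = |y + 7|·|-4y + 23|.
Require δ ≤ 2. Then |y + 7| < 2 gives |y| < 9, and by the triangle inequality |-4y + 23| ≤ 4·9 + 23 = 59.
Hence |(-4y^2 - 5y + 9) + 152| ≤ 59|y + 7| < ϵ provided |y + 7| < ϵ/59.
Take δ = min(2, ϵ/59). Then 0 < |y + 7| < δ gives both |y + 7| < 2 and |y + 7| < ϵ/59, so |(-4y^2 - 5y + 9) + 152| < ϵ.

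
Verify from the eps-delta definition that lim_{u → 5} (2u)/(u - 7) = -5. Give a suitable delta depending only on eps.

Let eps > 0. We want delta > 0 with 0 < |u − 5| < delta ⇒ |(2u)/(u - 7) + 5| < eps.
Combining over a common denominator, (2u)/(u - 7) + 5 = [(2u)·(-2) − 10·(u - 7)] / [(-2)·(u - 7)] = -14(u − 5) / ((-2)(u - 7)).
So |(2u)/(u - 7) + 5| = 14|u − 5| / (2·|u − 7|).
Require delta ≤ 1, so |u − 7| ≥ |-2| − |u − 5| > 2 − 1 = 1.
Hence |(2u)/(u - 7) + 5| < 14|u − 5|/(2·1) = 7|u − 5|, which is < eps once |u − 5| < (1/7)eps.
Take delta = min(1, (1/7)eps). Then 0 < |u − 5| < delta forces both bounds, so |(2u)/(u - 7) + 5| < eps.

delta = min(1, (1/7)eps)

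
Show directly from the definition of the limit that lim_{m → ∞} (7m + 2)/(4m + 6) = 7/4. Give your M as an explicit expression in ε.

M = (17/8)/ε

Let ε > 0 be given. For m ≥ 1, |(7m + 2)/(4m + 6) − (7/4)| = |-34|/(4(4m + 6)) = 34/(4(4m + 6)).
Since 4m + 6 ≥ 4m for m ≥ 1, this is ≤ 34/(4·4m) = (17/8)/m.
So |(7m + 2)/(4m + 6) − (7/4)| < ε whenever m > (17/8)/ε.
Take M = (17/8)/ε. If m > M then |(7m + 2)/(4m + 6) − (7/4)| ≤ (17/8)/m < ε.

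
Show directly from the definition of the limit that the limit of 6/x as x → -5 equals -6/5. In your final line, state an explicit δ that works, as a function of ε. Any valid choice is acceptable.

δ = min(5/2, (25/12)ε)

Fix ε > 0. We seek δ > 0 such that 0 < |x + 5| < δ implies |6/x + 6/5| < ε.
|6/x + 6/5| = 6·|-5 − x|/(5·|x|) = 6|x + 5|/(5|x|).
Restrict δ ≤ 5/2. Then |x + 5| < 5/2 gives |x| > 5/2, so 5|x| > 25/2.
Then |6/x + 6/5| < 6|x + 5|/(25/2), which is < ε when |x + 5| < (25/12)ε.
Take δ = min(5/2, (25/12)ε). Then 0 < |x + 5| < δ gives both |x + 5| < 5/2 and |x + 5| < (25/12)ε, so |6/x + 6/5| < ε.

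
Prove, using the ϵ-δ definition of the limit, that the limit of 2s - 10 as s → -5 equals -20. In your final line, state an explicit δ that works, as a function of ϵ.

δ = ϵ/2

Suppose ϵ > 0. We need δ > 0 so that 0 < |s + 5| < δ implies |(2s - 10) + 20| < ϵ.
Since (2s - 10) + 20 = 2(s + 5), we have |(2s - 10) + 20| = 2|s + 5|.
Thus it suffices that |s + 5| < ϵ/2.
Choosing δ = ϵ/2 gives |(2s - 10) + 20| = 2|s + 5| < ϵ whenever |s + 5| < δ.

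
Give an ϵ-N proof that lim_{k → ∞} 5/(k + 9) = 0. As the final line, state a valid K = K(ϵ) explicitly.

Fix ϵ > 0. For k ≥ 1, |5/(k + 9) − 0| = 5/(k + 9) ≤ 5/k.
We need 5/k < ϵ, i.e. k > 5/ϵ.
Take K = 5/ϵ. If k > K then |5/(k + 9)| ≤ 5/k < ϵ.

K = 5/ϵ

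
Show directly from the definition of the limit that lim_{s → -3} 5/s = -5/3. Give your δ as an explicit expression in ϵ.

Let ϵ > 0 be given. We seek δ > 0 such that 0 < |s + 3| < δ implies |5/s + 5/3| < ϵ.
|5/s + 5/3| = 5·|-3 − s|/(3·|s|) = 5|s + 3|/(3|s|).
Restrict δ ≤ 3/2. Then |s + 3| < 3/2 gives |s| > 3/2, so 3|s| > 9/2.
Then |5/s + 5/3| < 5|s + 3|/(9/2), which is < ϵ when |s + 3| < (9/10)ϵ.
Take δ = min(3/2, (9/10)ϵ). Then 0 < |s + 3| < δ gives both |s + 3| < 3/2 and |s + 3| < (9/10)ϵ, so |5/s + 5/3| < ϵ.

δ = min(3/2, (9/10)ϵ)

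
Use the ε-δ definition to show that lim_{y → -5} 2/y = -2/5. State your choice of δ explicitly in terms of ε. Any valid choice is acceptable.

Fix ε > 0. We seek δ > 0 such that 0 < |y + 5| < δ implies |2/y + 2/5| < ε.
|2/y + 2/5| = 2·|-5 − y|/(5·|y|) = 2|y + 5|/(5|y|).
Restrict δ ≤ 5/2. Then |y + 5| < 5/2 gives |y| > 5/2, so 5|y| > 25/2.
Then |2/y + 2/5| < 2|y + 5|/(25/2), which is < ε when |y + 5| < (25/4)ε.
Take δ = min(5/2, (25/4)ε). Then 0 < |y + 5| < δ gives both |y + 5| < 5/2 and |y + 5| < (25/4)ε, so |2/y + 2/5| < ε.

δ = min(5/2, (25/4)ε)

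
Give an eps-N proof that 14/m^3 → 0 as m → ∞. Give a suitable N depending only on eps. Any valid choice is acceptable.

Let eps > 0. For m ≥ 1, |14/m^3 − 0| = 14/m^3.
14/m^3 < eps ⇔ m^3 > 14/eps ⇔ m > (14/eps)^{1/3}.
Take N = (14/eps)^{1/3}. Then m > N implies 14/m^3 < eps.

N = (14/eps)^{1/3}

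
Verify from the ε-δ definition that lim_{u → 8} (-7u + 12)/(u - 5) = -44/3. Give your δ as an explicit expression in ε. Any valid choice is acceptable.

δ = min(3/2, (9/46)ε)

Suppose ε > 0. We want δ > 0 with 0 < |u − 8| < δ ⇒ |(-7u + 12)/(u - 5) + 44/3| < ε.
Combining over a common denominator, (-7u + 12)/(u - 5) + 44/3 = [(-7u + 12)·3 − (-44)·(u - 5)] / [3·(u - 5)] = 23(u − 8) / (3(u - 5)).
So |(-7u + 12)/(u - 5) + 44/3| = 23|u − 8| / (3·|u − 5|).
Require δ ≤ 3/2, so |u − 5| ≥ |3| − |u − 8| > 3 − 3/2 = 3/2.
Hence |(-7u + 12)/(u - 5) + 44/3| < 23|u − 8|/(3·(3/2)) = (46/9)|u − 8|, which is < ε once |u − 8| < (9/46)ε.
Take δ = min(3/2, (9/46)ε). Then 0 < |u − 8| < δ forces both bounds, so |(-7u + 12)/(u - 5) + 44/3| < ε.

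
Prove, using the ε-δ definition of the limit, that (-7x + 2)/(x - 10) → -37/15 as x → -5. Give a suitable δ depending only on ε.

Let ε > 0 be given. We want δ > 0 with 0 < |x + 5| < δ ⇒ |(-7x + 2)/(x - 10) + 37/15| < ε.
Combining over a common denominator, (-7x + 2)/(x - 10) + 37/15 = [(-7x + 2)·(-15) − 37·(x - 10)] / [(-15)·(x - 10)] = 68(x + 5) / ((-15)(x - 10)).
So |(-7x + 2)/(x - 10) + 37/15| = 68|x + 5| / (15·|x − 10|).
Restrict δ ≤ 15/2. Then |x + 5| < 15/2 gives |x − 10| = |(x + 5) + (-15)| ≥ 15 − 15/2 = 15/2.
Hence |(-7x + 2)/(x - 10) + 37/15| < 68|x + 5|/(15·(15/2)) = (136/225)|x + 5|, which is < ε once |x + 5| < (225/136)ε.
Take δ = min(15/2, (225/136)ε). Then 0 < |x + 5| < δ forces both bounds, so |(-7x + 2)/(x - 10) + 37/15| < ε.

δ = min(15/2, (225/136)ε)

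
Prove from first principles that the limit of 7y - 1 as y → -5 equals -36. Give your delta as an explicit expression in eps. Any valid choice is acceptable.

Let eps > 0 be given. We need delta > 0 so that 0 < |y + 5| < delta implies |(7y - 1) + 36| < eps.
Since (7y - 1) + 36 = 7(y + 5), we have |(7y - 1) + 36| = 7|y + 5|.
Thus it suffices that |y + 5| < eps/7.
Choosing delta = eps/7 gives |(7y - 1) + 36| = 7|y + 5| < eps whenever |y + 5| < delta.

delta = eps/7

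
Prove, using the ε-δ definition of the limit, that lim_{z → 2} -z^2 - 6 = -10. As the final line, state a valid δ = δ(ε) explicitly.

δ = min(2, ε/6)

Suppose ε > 0. We want δ > 0 such that 0 < |z − 2| < δ implies |(-z^2 - 6) + 10| < ε.
(-z^2 - 6) + 10 = -z^2 + 4 = (z − 2)(-z - 2).
So |(-z^2 - 6) + 10| = |z − 2|·|-z - 2|.
Require δ ≤ 2. Then |z − 2| < 2 gives |z| < 4, and by the triangle inequality |-z - 2| ≤ 4 + 2 = 6.
Hence |(-z^2 - 6) + 10| ≤ 6|z − 2| < ε provided |z − 2| < ε/6.
Choosing δ = min(2, ε/6) ensures both conditions, hence |(-z^2 - 6) + 10| < ε.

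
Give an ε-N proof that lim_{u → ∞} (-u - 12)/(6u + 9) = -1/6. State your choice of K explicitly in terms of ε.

K = (7/4)/ε

Let ε > 0. We seek K > 0 such that u > K implies |(-u - 12)/(6u + 9) + 1/6| < ε.
(-u - 12)/(6u + 9) + 1/6 = (6(-u - 12) − (-1)(6u + 9)) / (6(6u + 9)) = -63/(6(6u + 9)).
For u > 0 we have 6u + 9 > 6u, so |(-u - 12)/(6u + 9) + 1/6| = 63/(6(6u + 9)) < 63/(6·6u) = (7/4)/u.
Thus |(-u - 12)/(6u + 9) + 1/6| < ε whenever u > (7/4)/ε.
Take K = (7/4)/ε. If u > K then |(-u - 12)/(6u + 9) + 1/6| < (7/4)/u < ε.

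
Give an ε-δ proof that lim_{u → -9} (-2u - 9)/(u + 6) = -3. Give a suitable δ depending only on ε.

Let ε > 0 be given. We want δ > 0 with 0 < |u + 9| < δ ⇒ |(-2u - 9)/(u + 6) + 3| < ε.
Combining over a common denominator, (-2u - 9)/(u + 6) + 3 = [(-2u - 9)·(-3) − 9·(u + 6)] / [(-3)·(u + 6)] = -3(u + 9) / ((-3)(u + 6)).
So |(-2u - 9)/(u + 6) + 3| = 3|u + 9| / (3·|u + 6|).
Restrict δ ≤ 3/2. Then |u + 9| < 3/2 gives |u + 6| = |(u + 9) + (-3)| ≥ 3 − 3/2 = 3/2.
Hence |(-2u - 9)/(u + 6) + 3| < 3|u + 9|/(3·(3/2)) = (2/3)|u + 9|, which is < ε once |u + 9| < (3/2)ε.
Take δ = min(3/2, (3/2)ε). Then 0 < |u + 9| < δ forces both bounds, so |(-2u - 9)/(u + 6) + 3| < ε.

δ = min(3/2, (3/2)ε)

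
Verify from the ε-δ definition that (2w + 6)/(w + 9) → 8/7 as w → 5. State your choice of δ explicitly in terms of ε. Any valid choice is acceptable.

Let ε > 0. We want δ > 0 with 0 < |w − 5| < δ ⇒ |(2w + 6)/(w + 9) − (8/7)| < ε.
Combining over a common denominator, (2w + 6)/(w + 9) − (8/7) = [(2w + 6)·14 − 16·(w + 9)] / [14·(w + 9)] = 12(w − 5) / (14(w + 9)).
So |(2w + 6)/(w + 9) − (8/7)| = 12|w − 5| / (14·|w + 9|).
Restrict δ ≤ 7. Then |w − 5| < 7 gives |w + 9| = |(w − 5) + 14| ≥ 14 − 7 = 7.
Hence |(2w + 6)/(w + 9) − (8/7)| < 12|w − 5|/(14·7) = (6/49)|w − 5|, which is < ε once |w − 5| < (49/6)ε.
Take δ = min(7, (49/6)ε). Then 0 < |w − 5| < δ forces both bounds, so |(2w + 6)/(w + 9) − (8/7)| < ε.

δ = min(7, (49/6)ε)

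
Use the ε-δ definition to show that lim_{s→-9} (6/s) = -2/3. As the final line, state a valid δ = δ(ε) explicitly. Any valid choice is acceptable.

Let ε > 0 be given. We seek δ > 0 such that 0 < |s + 9| < δ implies |6/s + 2/3| < ε.
|6/s + 2/3| = 6·|-9 − s|/(9·|s|) = 6|s + 9|/(9|s|).
Restrict δ ≤ 9/2. Then |s + 9| < 9/2 gives |s| > 9/2, so 9|s| > 81/2.
Then |6/s + 2/3| < 6|s + 9|/(81/2), which is < ε when |s + 9| < (27/4)ε.
Take δ = min(9/2, (27/4)ε). Then 0 < |s + 9| < δ gives both |s + 9| < 9/2 and |s + 9| < (27/4)ε, so |6/s + 2/3| < ε.

δ = min(9/2, (27/4)ε)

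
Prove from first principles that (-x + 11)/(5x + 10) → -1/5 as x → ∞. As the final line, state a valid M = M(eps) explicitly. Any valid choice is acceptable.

Let eps > 0 be given. We seek M > 0 such that x > M implies |(-x + 11)/(5x + 10) + 1/5| < eps.
(-x + 11)/(5x + 10) + 1/5 = (5(-x + 11) − (-1)(5x + 10)) / (5(5x + 10)) = 65/(5(5x + 10)).
For x > 0 we have 5x + 10 > 5x, so |(-x + 11)/(5x + 10) + 1/5| = 65/(5(5x + 10)) < 65/(5·5x) = (13/5)/x.
Thus |(-x + 11)/(5x + 10) + 1/5| < eps whenever x > (13/5)/eps.
Take M = (13/5)/eps. If x > M then |(-x + 11)/(5x + 10) + 1/5| < (13/5)/x < eps.

M = (13/5)/eps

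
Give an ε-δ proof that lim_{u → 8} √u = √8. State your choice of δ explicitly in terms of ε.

Let ε > 0 be given. We want δ > 0 such that 0 < |u − 8| < δ implies |√u − √8| < ε.
Rationalise: √u − √8 = (u − 8)/(√u + √8), so |√u − √8| = |u − 8|/(√u + √8).
Restrict δ ≤ 8 so that |u − 8| < 8 forces u > 0, and then √u + √8 > √8.
Hence |√u − √8| < |u − 8|/√8, which is < ε once |u − 8| < √8·ε.
Take δ = min(8, √8·ε). If 0 < |u − 8| < δ then u > 0 and |√u − √8| < |u − 8|/√8 < ε.

δ = min(8, √8·ε)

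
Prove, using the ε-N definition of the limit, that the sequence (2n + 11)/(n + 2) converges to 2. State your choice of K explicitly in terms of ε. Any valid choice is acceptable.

Let ε > 0 be given. For n ≥ 1, |(2n + 11)/(n + 2) − 2| = |7|/((n + 2)) = 7/((n + 2)).
Since n + 2 ≥ n for n ≥ 1, this is ≤ 7/(n) = 7/n.
So |(2n + 11)/(n + 2) − 2| < ε whenever n > 7/ε.
Take K = 7/ε. If n > K then |(2n + 11)/(n + 2) − 2| ≤ 7/n < ε.

K = 7/ε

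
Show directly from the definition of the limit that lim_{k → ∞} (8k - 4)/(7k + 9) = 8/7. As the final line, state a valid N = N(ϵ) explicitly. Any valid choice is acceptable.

Let ϵ > 0. For k ≥ 1, |(8k - 4)/(7k + 9) − (8/7)| = |-100|/(7(7k + 9)) = 100/(7(7k + 9)).
Since 7k + 9 ≥ 7k for k ≥ 1, this is ≤ 100/(7·7k) = (100/49)/k.
So |(8k - 4)/(7k + 9) − (8/7)| < ϵ whenever k > (100/49)/ϵ.
Take N = (100/49)/ϵ. If k > N then |(8k - 4)/(7k + 9) − (8/7)| ≤ (100/49)/k < ϵ.

N = (100/49)/ϵ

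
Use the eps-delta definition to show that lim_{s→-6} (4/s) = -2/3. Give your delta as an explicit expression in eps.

delta = min(3, (9/2)eps)

Let eps > 0. We seek delta > 0 such that 0 < |s + 6| < delta implies |4/s + 2/3| < eps.
|4/s + 2/3| = 4·|-6 − s|/(6·|s|) = 4|s + 6|/(6|s|).
Require delta ≤ 3 so that |s| > 6 − 3 = 3, hence 6|s| > 18.
Then |4/s + 2/3| < 4|s + 6|/18, which is < eps when |s + 6| < (9/2)eps.
Take delta = min(3, (9/2)eps). Then 0 < |s + 6| < delta gives both |s + 6| < 3 and |s + 6| < (9/2)eps, so |4/s + 2/3| < eps.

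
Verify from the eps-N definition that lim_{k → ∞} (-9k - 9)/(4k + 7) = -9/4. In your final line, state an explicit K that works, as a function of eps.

K = (27/16)/eps

Fix eps > 0. For k ≥ 1, |(-9k - 9)/(4k + 7) + 9/4| = |27|/(4(4k + 7)) = 27/(4(4k + 7)).
Since 4k + 7 ≥ 4k for k ≥ 1, this is ≤ 27/(4·4k) = (27/16)/k.
So |(-9k - 9)/(4k + 7) + 9/4| < eps whenever k > (27/16)/eps.
Take K = (27/16)/eps. If k > K then |(-9k - 9)/(4k + 7) + 9/4| ≤ (27/16)/k < eps.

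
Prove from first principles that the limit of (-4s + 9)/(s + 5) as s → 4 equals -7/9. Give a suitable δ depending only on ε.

δ = min(9/2, (81/58)ε)

Suppose ε > 0. We want δ > 0 with 0 < |s − 4| < δ ⇒ |(-4s + 9)/(s + 5) + 7/9| < ε.
Combining over a common denominator, (-4s + 9)/(s + 5) + 7/9 = [(-4s + 9)·9 − (-7)·(s + 5)] / [9·(s + 5)] = -29(s − 4) / (9(s + 5)).
So |(-4s + 9)/(s + 5) + 7/9| = 29|s − 4| / (9·|s + 5|).
Restrict δ ≤ 9/2. Then |s − 4| < 9/2 gives |s + 5| = |(s − 4) + 9| ≥ 9 − 9/2 = 9/2.
Hence |(-4s + 9)/(s + 5) + 7/9| < 29|s − 4|/(9·(9/2)) = (58/81)|s − 4|, which is < ε once |s − 4| < (81/58)ε.
Take δ = min(9/2, (81/58)ε). Then 0 < |s − 4| < δ forces both bounds, so |(-4s + 9)/(s + 5) + 7/9| < ε.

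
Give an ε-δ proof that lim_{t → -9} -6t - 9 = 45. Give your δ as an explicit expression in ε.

δ = ε/6

Let ε > 0. We need δ > 0 so that 0 < |t + 9| < δ implies |(-6t - 9) − 45| < ε.
|(-6t - 9) − 45| = |-6t - 54| = 6|t + 9|.
So 6|t + 9| < ε exactly when |t + 9| < ε/6.
Choosing δ = ε/6 gives |(-6t - 9) − 45| = 6|t + 9| < ε whenever |t + 9| < δ.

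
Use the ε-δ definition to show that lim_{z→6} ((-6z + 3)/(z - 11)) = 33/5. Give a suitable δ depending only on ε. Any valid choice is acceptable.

Let ε > 0. We want δ > 0 with 0 < |z − 6| < δ ⇒ |(-6z + 3)/(z - 11) − (33/5)| < ε.
Combining over a common denominator, (-6z + 3)/(z - 11) − (33/5) = [(-6z + 3)·(-5) − (-33)·(z - 11)] / [(-5)·(z - 11)] = 63(z − 6) / ((-5)(z - 11)).
So |(-6z + 3)/(z - 11) − (33/5)| = 63|z − 6| / (5·|z − 11|).
Require δ ≤ 5/2, so |z − 11| ≥ |-5| − |z − 6| > 5 − 5/2 = 5/2.
Hence |(-6z + 3)/(z - 11) − (33/5)| < 63|z − 6|/(5·(5/2)) = (126/25)|z − 6|, which is < ε once |z − 6| < (25/126)ε.
Take δ = min(5/2, (25/126)ε). Then 0 < |z − 6| < δ forces both bounds, so |(-6z + 3)/(z - 11) − (33/5)| < ε.

δ = min(5/2, (25/126)ε)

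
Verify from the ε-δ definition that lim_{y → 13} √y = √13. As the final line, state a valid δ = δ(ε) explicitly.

δ = min(13, √13·ε)

Suppose ε > 0. We want δ > 0 such that 0 < |y − 13| < δ implies |√y − √13| < ε.
Multiplying by the conjugate, |√y − √13| = |y − 13|/(√y + √13).
Restrict δ ≤ 13 so that |y − 13| < 13 forces y > 0, and then √y + √13 > √13.
Hence |√y − √13| < |y − 13|/√13, which is < ε once |y − 13| < √13·ε.
Take δ = min(13, √13·ε). If 0 < |y − 13| < δ then y > 0 and |√y − √13| < |y − 13|/√13 < ε.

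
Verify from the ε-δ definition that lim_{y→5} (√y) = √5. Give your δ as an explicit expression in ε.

δ = min(5, √5·ε)

Let ε > 0 be given. We want δ > 0 such that 0 < |y − 5| < δ implies |√y − √5| < ε.
Rationalise: √y − √5 = (y − 5)/(√y + √5), so |√y − √5| = |y − 5|/(√y + √5).
Restrict δ ≤ 5 so that |y − 5| < 5 forces y > 0, and then √y + √5 > √5.
Hence |√y − √5| < |y − 5|/√5, which is < ε once |y − 5| < √5·ε.
Take δ = min(5, √5·ε). If 0 < |y − 5| < δ then y > 0 and |√y − √5| < |y − 5|/√5 < ε.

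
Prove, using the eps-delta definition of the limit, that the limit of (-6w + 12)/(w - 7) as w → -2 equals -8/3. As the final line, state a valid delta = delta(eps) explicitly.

Let eps > 0 be given. We want delta > 0 with 0 < |w + 2| < delta ⇒ |(-6w + 12)/(w - 7) + 8/3| < eps.
Combining over a common denominator, (-6w + 12)/(w - 7) + 8/3 = [(-6w + 12)·(-9) − 24·(w - 7)] / [(-9)·(w - 7)] = 30(w + 2) / ((-9)(w - 7)).
So |(-6w + 12)/(w - 7) + 8/3| = 30|w + 2| / (9·|w − 7|).
Require delta ≤ 9/2, so |w − 7| ≥ |-9| − |w + 2| > 9 − 9/2 = 9/2.
Hence |(-6w + 12)/(w - 7) + 8/3| < 30|w + 2|/(9·(9/2)) = (20/27)|w + 2|, which is < eps once |w + 2| < (27/20)eps.
Take delta = min(9/2, (27/20)eps). Then 0 < |w + 2| < delta forces both bounds, so |(-6w + 12)/(w - 7) + 8/3| < eps.

delta = min(9/2, (27/20)eps)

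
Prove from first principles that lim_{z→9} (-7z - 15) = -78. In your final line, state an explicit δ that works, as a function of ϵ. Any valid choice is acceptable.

δ = ϵ/7

Fix ϵ > 0. We need δ > 0 so that 0 < |z − 9| < δ implies |(-7z - 15) + 78| < ϵ.
|(-7z - 15) + 78| = |-7z + 63| = 7|z − 9|.
Thus it suffices that |z − 9| < ϵ/7.
Take δ = ϵ/7. If 0 < |z − 9| < δ then |(-7z - 15) + 78| = 7|z − 9| < 7·(ϵ/7) = ϵ.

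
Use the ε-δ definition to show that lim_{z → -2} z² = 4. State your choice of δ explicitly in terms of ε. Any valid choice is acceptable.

Let ε > 0. We seek δ > 0 with 0 < |z + 2| < δ ⇒ |z² − 4| < ε.
Factor: z² − 4 = (z + 2)(z - 2), so |z² − 4| = |z + 2|·|z - 2|.
Restrict δ ≤ 2. Then |z + 2| < 2 gives |z| < 4, so by the triangle inequality |z - 2| ≤ 4 + 2 = 6.
Hence |z² − 4| ≤ 6|z + 2|, which is < ε once |z + 2| < ε/6.
Take δ = min(2, ε/6). If 0 < |z + 2| < δ then both bounds hold and |z² − 4| ≤ 6|z + 2| < 6·(ε/6) = ε.

δ = min(2, ε/6)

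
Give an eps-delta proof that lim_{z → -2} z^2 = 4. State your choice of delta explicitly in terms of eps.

Fix eps > 0. We seek delta > 0 with 0 < |z + 2| < delta ⇒ |z^2 − 4| < eps.
Factor: z^2 − 4 = (z + 2)(z - 2), so |z^2 − 4| = |z + 2|·|z - 2|.
Restrict delta ≤ 1. Then |z + 2| < 1 gives |z| < 3, so by the triangle inequality |z - 2| ≤ 3 + 2 = 5.
Hence |z^2 − 4| ≤ 5|z + 2|, which is < eps once |z + 2| < eps/5.
Take delta = min(1, eps/5). If 0 < |z + 2| < delta then both bounds hold and |z^2 − 4| ≤ 5|z + 2| < 5·(eps/5) = eps.

delta = min(1, eps/5)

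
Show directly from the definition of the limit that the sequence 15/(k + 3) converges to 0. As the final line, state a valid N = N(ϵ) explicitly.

Fix ϵ > 0. For k ≥ 1, |15/(k + 3) − 0| = 15/(k + 3) ≤ 15/k.
We need 15/k < ϵ, i.e. k > 15/ϵ.
Take N = 15/ϵ. If k > N then |15/(k + 3)| ≤ 15/k < ϵ.

N = 15/ϵ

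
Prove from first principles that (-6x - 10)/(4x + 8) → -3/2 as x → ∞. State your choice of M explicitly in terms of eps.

M = (1/2)/eps

Suppose eps > 0. We seek M > 0 such that x > M implies |(-6x - 10)/(4x + 8) + 3/2| < eps.
(-6x - 10)/(4x + 8) + 3/2 = (4(-6x - 10) − (-6)(4x + 8)) / (4(4x + 8)) = 8/(4(4x + 8)).
For x > 0 we have 4x + 8 > 4x, so |(-6x - 10)/(4x + 8) + 3/2| = 8/(4(4x + 8)) < 8/(4·4x) = (1/2)/x.
Thus |(-6x - 10)/(4x + 8) + 3/2| < eps whenever x > (1/2)/eps.
Take M = (1/2)/eps. If x > M then |(-6x - 10)/(4x + 8) + 3/2| < (1/2)/x < eps.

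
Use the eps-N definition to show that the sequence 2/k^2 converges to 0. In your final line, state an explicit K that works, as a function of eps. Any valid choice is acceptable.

Suppose eps > 0. For k ≥ 1, |2/k^2 − 0| = 2/k^2.
2/k^2 < eps ⇔ k^2 > 2/eps ⇔ k > (2/eps)^{1/2}.
Take K = (2/eps)^{1/2}. Then k > K implies 2/k^2 < eps.

K = (2/eps)^{1/2}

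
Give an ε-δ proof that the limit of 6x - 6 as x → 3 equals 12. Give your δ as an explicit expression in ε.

δ = ε/6

Let ε > 0. We need δ > 0 so that 0 < |x − 3| < δ implies |(6x - 6) − 12| < ε.
|(6x - 6) − 12| = |6x - 18| = 6|x − 3|.
Thus it suffices that |x − 3| < ε/6.
Choosing δ = ε/6 gives |(6x - 6) − 12| = 6|x − 3| < ε whenever |x − 3| < δ.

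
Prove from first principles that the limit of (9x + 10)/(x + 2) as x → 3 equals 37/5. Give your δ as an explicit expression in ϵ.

Let ϵ > 0. We want δ > 0 with 0 < |x − 3| < δ ⇒ |(9x + 10)/(x + 2) − (37/5)| < ϵ.
Combining over a common denominator, (9x + 10)/(x + 2) − (37/5) = [(9x + 10)·5 − 37·(x + 2)] / [5·(x + 2)] = 8(x − 3) / (5(x + 2)).
So |(9x + 10)/(x + 2) − (37/5)| = 8|x − 3| / (5·|x + 2|).
Require δ ≤ 5/2, so |x + 2| ≥ |5| − |x − 3| > 5 − 5/2 = 5/2.
Hence |(9x + 10)/(x + 2) − (37/5)| < 8|x − 3|/(5·(5/2)) = (16/25)|x − 3|, which is < ϵ once |x − 3| < (25/16)ϵ.
Take δ = min(5/2, (25/16)ϵ). Then 0 < |x − 3| < δ forces both bounds, so |(9x + 10)/(x + 2) − (37/5)| < ϵ.

δ = min(5/2, (25/16)ϵ)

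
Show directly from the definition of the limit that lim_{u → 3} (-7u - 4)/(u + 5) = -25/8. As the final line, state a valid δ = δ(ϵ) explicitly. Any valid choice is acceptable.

Let ϵ > 0. We want δ > 0 with 0 < |u − 3| < δ ⇒ |(-7u - 4)/(u + 5) + 25/8| < ϵ.
Combining over a common denominator, (-7u - 4)/(u + 5) + 25/8 = [(-7u - 4)·8 − (-25)·(u + 5)] / [8·(u + 5)] = -31(u − 3) / (8(u + 5)).
So |(-7u - 4)/(u + 5) + 25/8| = 31|u − 3| / (8·|u + 5|).
Restrict δ ≤ 4. Then |u − 3| < 4 gives |u + 5| = |(u − 3) + 8| ≥ 8 − 4 = 4.
Hence |(-7u - 4)/(u + 5) + 25/8| < 31|u − 3|/(8·4) = (31/32)|u − 3|, which is < ϵ once |u − 3| < (32/31)ϵ.
Take δ = min(4, (32/31)ϵ). Then 0 < |u − 3| < δ forces both bounds, so |(-7u - 4)/(u + 5) + 25/8| < ϵ.

δ = min(4, (32/31)ϵ)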